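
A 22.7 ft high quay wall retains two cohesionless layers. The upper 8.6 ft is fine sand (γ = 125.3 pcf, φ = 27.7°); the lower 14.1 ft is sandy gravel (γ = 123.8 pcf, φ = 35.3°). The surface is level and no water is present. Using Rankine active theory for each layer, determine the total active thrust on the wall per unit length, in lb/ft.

9050 lb/ft

K_a1 = tan²(45°−27.7°/2) = 0.3653; K_a2 = tan²(45°−35.3°/2) = 0.2675.
Layer 1: σ at base = K_a1 γ₁ h₁ = 393.7 psf; P₁ = ½×393.7×8.6 = 1693.
Layer 2: σ_v at top = γ₁h₁ = 1078; σ_h top = K_a2×1078 = 288.3; σ_h base = K_a2×(1078+123.8×14.1) = 755.3.
P₂ = ½(288.3+755.3)×14.1 = 7357. Total P_a = 1693+7357 = 9050 lb/ft.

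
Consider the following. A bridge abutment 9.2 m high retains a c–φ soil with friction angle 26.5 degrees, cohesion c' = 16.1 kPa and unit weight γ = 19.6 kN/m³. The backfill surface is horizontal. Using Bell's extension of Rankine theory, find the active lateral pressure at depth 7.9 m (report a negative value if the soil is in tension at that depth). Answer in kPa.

K_a = (1 − sin φ)/(1 + sin φ) = 0.3829.
σ_a = K_a γ z − 2c√K_a = 0.3829×19.6×7.9 − 2×16.1×0.6188 = 39.37 kPa.

39.4 kPa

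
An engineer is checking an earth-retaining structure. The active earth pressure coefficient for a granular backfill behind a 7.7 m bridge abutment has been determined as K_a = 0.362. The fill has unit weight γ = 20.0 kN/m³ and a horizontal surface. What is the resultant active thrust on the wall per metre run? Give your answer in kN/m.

215 kN/m

P = ½ K_a γ H² = 0.5 × 0.362 × 20.0 × 7.7² = 214.6 kN/m.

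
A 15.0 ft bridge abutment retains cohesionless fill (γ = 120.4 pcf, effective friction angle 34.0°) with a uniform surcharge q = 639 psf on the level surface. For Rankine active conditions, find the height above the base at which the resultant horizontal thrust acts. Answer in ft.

K_a = 0.2827.
Triangular part P₁ = ½K_aγH² = 3829 at H/3 = 5.000 ft; rectangular part P₂ = K_a q H = 2710 at H/2 = 7.500 ft.
ȳ = (P₁·5.000 + P₂·7.500)/(P₁+P₂) = 6.036 ft.

6.04 ft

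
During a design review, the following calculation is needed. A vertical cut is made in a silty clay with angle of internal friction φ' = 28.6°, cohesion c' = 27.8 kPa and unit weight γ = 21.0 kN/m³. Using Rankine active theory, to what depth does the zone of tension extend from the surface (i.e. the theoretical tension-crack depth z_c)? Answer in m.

K_a = tan²(45° − 28.6°/2) = 0.3525; √K_a = 0.5938.
The active pressure is zero where K_a γ z = 2c√K_a, so z_c = 2c/(γ√K_a) = 2×27.8/(21.0×0.5938) = 4.459 m.

4.46 m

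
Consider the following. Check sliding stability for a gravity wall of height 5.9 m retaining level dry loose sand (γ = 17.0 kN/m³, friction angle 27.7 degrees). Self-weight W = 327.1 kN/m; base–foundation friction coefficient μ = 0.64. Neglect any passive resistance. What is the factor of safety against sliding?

K_a = tan²(45° − 27.7°/2) = 0.3653.
P_a = ½K_aγH² = 0.5×0.3653×17.0×5.9² = 108.1 kN/m, acting at H/3 = 1.967 m above the base.
FS_sliding = μW / P_a = 0.64×327.1 / 108.1 = 1.937.

1.94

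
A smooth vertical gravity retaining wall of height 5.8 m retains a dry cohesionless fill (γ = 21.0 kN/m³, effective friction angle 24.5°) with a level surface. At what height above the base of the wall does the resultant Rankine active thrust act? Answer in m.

1.93 m

K_a = 0.4137.
The pressure distribution is triangular, so the resultant acts at H/3 above the base = 5.8/3 = 1.933 m.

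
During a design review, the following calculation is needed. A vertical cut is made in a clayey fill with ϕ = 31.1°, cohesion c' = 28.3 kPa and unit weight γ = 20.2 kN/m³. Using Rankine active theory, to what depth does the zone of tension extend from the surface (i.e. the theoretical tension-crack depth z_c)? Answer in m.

4.96 m

K_a = tan²(45° − 31.1°/2) = 0.3188; √K_a = 0.5646.
The active pressure is zero where K_a γ z = 2c√K_a, so z_c = 2c/(γ√K_a) = 2×28.3/(20.2×0.5646) = 4.963 m.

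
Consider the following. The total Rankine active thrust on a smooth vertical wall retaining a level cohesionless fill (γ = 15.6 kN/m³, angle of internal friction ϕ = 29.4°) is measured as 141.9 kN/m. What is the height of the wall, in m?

K_a = 0.3415. P_a = ½ K_a γ H² ⇒ H = √(2P_a/(K_a γ)).
H = √(2×141.9/(0.3415×15.6)) = 7.299 m.

7.30 m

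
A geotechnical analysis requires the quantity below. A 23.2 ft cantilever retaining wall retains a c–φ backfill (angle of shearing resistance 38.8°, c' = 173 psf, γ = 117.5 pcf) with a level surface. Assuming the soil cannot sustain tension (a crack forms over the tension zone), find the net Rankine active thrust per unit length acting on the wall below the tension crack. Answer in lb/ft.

3920 lb/ft

K_a = 0.2296; √K_a = 0.4791.
Tension-crack depth z_c = 2c/(γ√K_a) = 2×173/(117.5×0.4791) = 6.146 ft.
σ_a at base = K_a γ H − 2c√K_a = 0.2296×117.5×23.2 − 2×173×0.4791 = 460.0 psf.
P_a = ½ × 460.0 × (H − z_c) = 0.5×460.0×17.05 = 3922 lb/ft.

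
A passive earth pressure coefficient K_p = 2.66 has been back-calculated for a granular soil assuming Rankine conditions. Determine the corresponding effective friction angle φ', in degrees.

27.0°

K_p = (1+sin φ)/(1−sin φ) ⇒ sin φ = (K_p − 1)/(K_p + 1) = 0.4536.
φ = arcsin(0.4536) = 26.97°.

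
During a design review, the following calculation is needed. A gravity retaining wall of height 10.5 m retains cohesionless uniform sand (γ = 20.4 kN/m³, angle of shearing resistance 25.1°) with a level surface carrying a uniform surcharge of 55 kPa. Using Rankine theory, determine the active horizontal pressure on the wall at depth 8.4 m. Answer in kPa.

91.5 kPa

K_a = (1 − sin φ)/(1 + sin φ) = 0.4043.
σ_v = γz + q = 20.4 × 8.4 + 55 = 226.4 kPa.
σ_h = K_a σ_v = 0.4043 × 226.4 = 91.52 kPa.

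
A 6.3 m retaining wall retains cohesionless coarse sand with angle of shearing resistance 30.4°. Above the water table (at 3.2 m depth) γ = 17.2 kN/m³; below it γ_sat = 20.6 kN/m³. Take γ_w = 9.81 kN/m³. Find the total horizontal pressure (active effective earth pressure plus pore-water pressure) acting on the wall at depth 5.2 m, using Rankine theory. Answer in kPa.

44.8 kPa

K_a = (1 − sin φ)/(1 + sin φ) = 0.3280.
γ' = 20.6 − 9.81 = 10.79 kN/m³.
Effective vertical stress at 5.2 m: σ'_v = 17.2×3.2 + 10.79×2.00 = 76.62 kPa.
σ'_h = K_a σ'_v = 0.3280 × 76.62 = 25.13 kPa; u = γ_w × 2.00 = 19.62 kPa.
Total σ_h = 25.13 + 19.62 = 44.75 kPa.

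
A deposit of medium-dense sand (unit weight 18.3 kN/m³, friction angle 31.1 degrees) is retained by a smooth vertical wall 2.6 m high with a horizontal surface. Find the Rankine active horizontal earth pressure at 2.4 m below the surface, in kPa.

K_a = (1 − sin φ)/(1 + sin φ) = 0.3188.
σ_h = K_a γ z = 0.3188 × 18.3 × 2.4 = 14.00 kPa.

14.0 kPa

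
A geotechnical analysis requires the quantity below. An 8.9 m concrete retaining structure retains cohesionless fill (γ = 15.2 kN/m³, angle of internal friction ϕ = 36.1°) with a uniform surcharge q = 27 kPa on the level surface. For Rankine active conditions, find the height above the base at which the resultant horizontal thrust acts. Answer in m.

3.39 m

K_a = 0.2585.
Triangular part P₁ = ½K_aγH² = 155.6 at H/3 = 2.967 m; rectangular part P₂ = K_a q H = 62.12 at H/2 = 4.450 m.
ȳ = (P₁·2.967 + P₂·4.450)/(P₁+P₂) = 3.390 m.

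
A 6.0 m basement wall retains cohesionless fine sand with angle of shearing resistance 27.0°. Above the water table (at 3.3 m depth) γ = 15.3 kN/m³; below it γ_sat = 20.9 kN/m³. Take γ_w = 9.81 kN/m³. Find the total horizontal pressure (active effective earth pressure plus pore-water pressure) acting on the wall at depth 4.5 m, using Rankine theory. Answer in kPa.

K_a = (1 − sin φ)/(1 + sin φ) = 0.3755.
γ' = 20.9 − 9.81 = 11.09 kN/m³.
Effective vertical stress at 4.5 m: σ'_v = 15.3×3.3 + 11.09×1.20 = 63.80 kPa.
σ'_h = K_a σ'_v = 0.3755 × 63.80 = 23.96 kPa; u = γ_w × 1.20 = 11.77 kPa.
Total σ_h = 23.96 + 11.77 = 35.73 kPa.

35.7 kPa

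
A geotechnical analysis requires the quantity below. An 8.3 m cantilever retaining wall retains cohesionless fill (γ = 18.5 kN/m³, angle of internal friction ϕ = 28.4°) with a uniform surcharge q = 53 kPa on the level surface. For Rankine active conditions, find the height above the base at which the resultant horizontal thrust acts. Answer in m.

3.33 m

K_a = 0.3554.
Triangular part P₁ = ½K_aγH² = 226.4 at H/3 = 2.767 m; rectangular part P₂ = K_a q H = 156.3 at H/2 = 4.150 m.
ȳ = (P₁·2.767 + P₂·4.150)/(P₁+P₂) = 3.332 m.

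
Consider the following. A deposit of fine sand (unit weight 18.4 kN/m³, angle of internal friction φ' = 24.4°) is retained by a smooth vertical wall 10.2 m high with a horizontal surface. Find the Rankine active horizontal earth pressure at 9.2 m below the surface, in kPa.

K_a = (1 − sin φ)/(1 + sin φ) = 0.4153.
σ_h = K_a γ z = 0.4153 × 18.4 × 9.2 = 70.31 kPa.

70.3 kPa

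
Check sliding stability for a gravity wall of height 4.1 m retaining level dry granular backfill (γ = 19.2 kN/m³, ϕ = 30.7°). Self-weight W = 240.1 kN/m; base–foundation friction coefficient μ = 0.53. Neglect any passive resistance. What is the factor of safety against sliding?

2.43

K_a = tan²(45° − 30.7°/2) = 0.3240.
P_a = ½K_aγH² = 0.5×0.3240×19.2×4.1² = 52.29 kN/m, acting at H/3 = 1.367 m above the base.
FS_sliding = μW / P_a = 0.53×240.1 / 52.29 = 2.434.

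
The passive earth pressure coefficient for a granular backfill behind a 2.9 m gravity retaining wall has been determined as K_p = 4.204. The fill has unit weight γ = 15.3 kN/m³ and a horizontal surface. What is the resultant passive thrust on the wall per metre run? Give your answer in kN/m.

270 kN/m

P = ½ K_p γ H² = 0.5 × 4.204 × 15.3 × 2.9² = 270.5 kN/m.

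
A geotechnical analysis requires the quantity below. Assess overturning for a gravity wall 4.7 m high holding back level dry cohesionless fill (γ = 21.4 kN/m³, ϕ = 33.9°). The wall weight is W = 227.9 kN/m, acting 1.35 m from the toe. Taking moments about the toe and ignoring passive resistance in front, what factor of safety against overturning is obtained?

K_a = tan²(45° − 33.9°/2) = 0.2839.
P_a = ½K_aγH² = 0.5×0.2839×21.4×4.7² = 67.11 kN/m, acting at H/3 = 1.567 m above the base.
Overturning moment M_o = P_a × H/3 = 67.11 × 1.567 = 105.1.
Resisting moment M_r = W × 1.35 = 227.9 × 1.35 = 307.7.
FS_overturning = M_r/M_o = 307.7/105.1 = 2.926.

2.93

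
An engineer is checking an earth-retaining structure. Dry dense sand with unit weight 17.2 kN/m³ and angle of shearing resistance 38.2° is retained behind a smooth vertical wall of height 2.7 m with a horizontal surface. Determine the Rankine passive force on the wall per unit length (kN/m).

266 kN/m

K_p = tan²(45° + φ/2) = 4.241.
P_p = ½ K_p γ H² = 0.5 × 4.241 × 17.2 × 2.7² = 265.9 kN/m.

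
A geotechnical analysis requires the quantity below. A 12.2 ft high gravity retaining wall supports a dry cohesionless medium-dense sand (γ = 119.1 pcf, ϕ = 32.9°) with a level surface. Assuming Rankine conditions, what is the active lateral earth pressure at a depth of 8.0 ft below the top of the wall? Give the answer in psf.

K_a = (1 − sin φ)/(1 + sin φ) = 0.2960.
σ_h = K_a γ z = 0.2960 × 119.1 × 8.0 = 282.1 psf.

282 psf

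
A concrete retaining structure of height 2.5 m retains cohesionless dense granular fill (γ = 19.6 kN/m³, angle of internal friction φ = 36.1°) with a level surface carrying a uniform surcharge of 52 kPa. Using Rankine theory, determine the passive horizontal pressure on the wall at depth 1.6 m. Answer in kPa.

K_p = (1 + sin φ)/(1 − sin φ) = 3.869.
σ_v = γz + q = 19.6 × 1.6 + 52 = 83.36 kPa.
σ_h = K_p σ_v = 3.869 × 83.36 = 322.5 kPa.

322 kPa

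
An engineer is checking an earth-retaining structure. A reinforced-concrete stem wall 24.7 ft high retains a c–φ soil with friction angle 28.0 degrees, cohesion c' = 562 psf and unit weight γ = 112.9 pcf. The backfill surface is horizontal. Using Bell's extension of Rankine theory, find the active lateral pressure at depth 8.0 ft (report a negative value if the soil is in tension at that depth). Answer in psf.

K_a = (1 − sin φ)/(1 + sin φ) = 0.3610.
σ_a = K_a γ z − 2c√K_a = 0.3610×112.9×8.0 − 2×562×0.6009 = -349.3 psf.

-349 psf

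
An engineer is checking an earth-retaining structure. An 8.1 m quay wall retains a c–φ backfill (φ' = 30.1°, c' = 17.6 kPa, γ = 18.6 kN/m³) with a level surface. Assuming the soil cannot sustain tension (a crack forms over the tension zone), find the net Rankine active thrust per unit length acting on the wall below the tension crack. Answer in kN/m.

K_a = 0.3320; √K_a = 0.5762.
Tension-crack depth z_c = 2c/(γ√K_a) = 2×17.6/(18.6×0.5762) = 3.284 m.
σ_a at base = K_a γ H − 2c√K_a = 0.3320×18.6×8.1 − 2×17.6×0.5762 = 29.74 kPa.
P_a = ½ × 29.74 × (H − z_c) = 0.5×29.74×4.816 = 71.60 kN/m.

71.6 kN/m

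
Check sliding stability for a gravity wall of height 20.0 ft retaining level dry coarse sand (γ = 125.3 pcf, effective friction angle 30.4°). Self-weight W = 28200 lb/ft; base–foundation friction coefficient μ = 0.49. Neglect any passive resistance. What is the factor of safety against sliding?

K_a = tan²(45° − 30.4°/2) = 0.3280.
P_a = ½K_aγH² = 0.5×0.3280×125.3×20.0² = 8219 lb/ft, acting at H/3 = 6.667 ft above the base.
FS_sliding = μW / P_a = 0.49×28200 / 8219 = 1.681.

1.68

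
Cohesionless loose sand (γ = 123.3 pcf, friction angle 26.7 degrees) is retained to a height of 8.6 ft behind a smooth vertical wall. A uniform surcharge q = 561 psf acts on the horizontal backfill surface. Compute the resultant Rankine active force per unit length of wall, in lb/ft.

K_a = tan²(45° − φ/2) = 0.3800.
Soil triangle: ½ K_a γ H² = 0.5×0.3800×123.3×8.6² = 1732 lb/ft.
Surcharge rectangle: K_a q H = 0.3800×561×8.6 = 1833 lb/ft.
Total = 1732 + 1833 = 3566 lb/ft.

3570 lb/ft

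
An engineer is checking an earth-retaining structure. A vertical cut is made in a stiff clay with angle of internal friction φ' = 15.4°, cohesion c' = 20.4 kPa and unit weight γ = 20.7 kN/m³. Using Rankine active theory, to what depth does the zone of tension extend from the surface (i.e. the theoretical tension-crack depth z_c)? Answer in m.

2.59 m

K_a = tan²(45° − 15.4°/2) = 0.5803; √K_a = 0.7618.
The active pressure is zero where K_a γ z = 2c√K_a, so z_c = 2c/(γ√K_a) = 2×20.4/(20.7×0.7618) = 2.587 m.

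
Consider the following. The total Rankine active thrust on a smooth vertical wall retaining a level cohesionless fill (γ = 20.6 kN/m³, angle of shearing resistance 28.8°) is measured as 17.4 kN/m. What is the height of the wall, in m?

2.20 m

K_a = 0.3498. P_a = ½ K_a γ H² ⇒ H = √(2P_a/(K_a γ)).
H = √(2×17.4/(0.3498×20.6)) = 2.198 m.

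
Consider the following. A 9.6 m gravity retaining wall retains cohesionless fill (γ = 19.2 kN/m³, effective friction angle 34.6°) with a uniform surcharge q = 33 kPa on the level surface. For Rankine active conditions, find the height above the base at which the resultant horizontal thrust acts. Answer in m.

3.62 m

K_a = 0.2756.
Triangular part P₁ = ½K_aγH² = 243.9 at H/3 = 3.200 m; rectangular part P₂ = K_a q H = 87.32 at H/2 = 4.800 m.
ȳ = (P₁·3.200 + P₂·4.800)/(P₁+P₂) = 3.622 m.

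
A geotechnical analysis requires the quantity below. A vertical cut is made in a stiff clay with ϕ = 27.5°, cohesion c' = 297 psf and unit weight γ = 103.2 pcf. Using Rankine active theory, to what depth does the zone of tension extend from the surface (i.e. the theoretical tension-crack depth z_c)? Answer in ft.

9.49 ft

K_a = tan²(45° − 27.5°/2) = 0.3682; √K_a = 0.6068.
The active pressure is zero where K_a γ z = 2c√K_a, so z_c = 2c/(γ√K_a) = 2×297/(103.2×0.6068) = 9.485 ft.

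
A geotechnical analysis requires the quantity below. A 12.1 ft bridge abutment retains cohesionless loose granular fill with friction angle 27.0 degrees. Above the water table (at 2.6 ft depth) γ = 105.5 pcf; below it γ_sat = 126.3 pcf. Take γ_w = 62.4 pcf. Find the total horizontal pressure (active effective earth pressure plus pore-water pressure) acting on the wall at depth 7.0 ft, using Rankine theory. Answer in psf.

K_a = (1 − sin φ)/(1 + sin φ) = 0.3755.
γ' = 126.3 − 62.4 = 63.90 pcf.
Effective vertical stress at 7.0 ft: σ'_v = 105.5×2.6 + 63.90×4.40 = 555.5 psf.
σ'_h = K_a σ'_v = 0.3755 × 555.5 = 208.6 psf; u = γ_w × 4.40 = 274.6 psf.
Total σ_h = 208.6 + 274.6 = 483.1 psf.

483 psf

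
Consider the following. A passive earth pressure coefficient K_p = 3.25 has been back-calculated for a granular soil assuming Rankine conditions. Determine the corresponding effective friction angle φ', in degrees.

32.0°

K_p = (1+sin φ)/(1−sin φ) ⇒ sin φ = (K_p − 1)/(K_p + 1) = 0.5294.
φ = arcsin(0.5294) = 31.97°.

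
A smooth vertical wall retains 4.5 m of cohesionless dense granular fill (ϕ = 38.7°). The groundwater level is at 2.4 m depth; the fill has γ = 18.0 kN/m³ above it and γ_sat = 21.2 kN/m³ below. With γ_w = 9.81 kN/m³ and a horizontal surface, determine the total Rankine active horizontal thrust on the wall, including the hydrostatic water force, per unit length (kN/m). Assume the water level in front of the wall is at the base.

K_a = tan²(45° − φ/2) = 0.2306.
γ' = 21.2 − 9.81 = 11.39 kN/m³. Depth below WT = 2.1 m.
σ'_h at WT = K_a γ d_w = 9.961 kPa; at base = 9.961 + K_a γ' × 2.1 = 15.48 kPa.
P₁ (0–2.4 m) = ½×9.961×2.4 = 11.95. P₂ (2.4–4.5 m) = ½(9.961+15.48)×2.1 = 26.71.
P_w = ½ γ_w h₂² = 0.5×9.81×2.1² = 21.63. Total = 11.95+26.71+21.63 = 60.29 kN/m.

60.3 kN/m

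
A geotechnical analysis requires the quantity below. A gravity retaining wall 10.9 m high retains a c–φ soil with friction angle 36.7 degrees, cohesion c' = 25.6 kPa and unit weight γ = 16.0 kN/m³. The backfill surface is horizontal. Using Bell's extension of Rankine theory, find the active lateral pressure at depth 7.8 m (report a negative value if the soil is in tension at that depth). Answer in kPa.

5.74 kPa

K_a = (1 − sin φ)/(1 + sin φ) = 0.2519.
σ_a = K_a γ z − 2c√K_a = 0.2519×16.0×7.8 − 2×25.6×0.5019 = 5.737 kPa.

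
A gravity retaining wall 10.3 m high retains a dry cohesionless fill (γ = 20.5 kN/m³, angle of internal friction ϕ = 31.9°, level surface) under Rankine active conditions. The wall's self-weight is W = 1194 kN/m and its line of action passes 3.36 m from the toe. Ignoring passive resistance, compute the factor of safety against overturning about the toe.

K_a = tan²(45° − 31.9°/2) = 0.3085.
P_a = ½K_aγH² = 0.5×0.3085×20.5×10.3² = 335.5 kN/m, acting at H/3 = 3.433 m above the base.
Overturning moment M_o = P_a × H/3 = 335.5 × 3.433 = 1152.
Resisting moment M_r = W × 3.36 = 1194 × 3.36 = 4012.
FS_overturning = M_r/M_o = 4012/1152 = 3.483.

3.48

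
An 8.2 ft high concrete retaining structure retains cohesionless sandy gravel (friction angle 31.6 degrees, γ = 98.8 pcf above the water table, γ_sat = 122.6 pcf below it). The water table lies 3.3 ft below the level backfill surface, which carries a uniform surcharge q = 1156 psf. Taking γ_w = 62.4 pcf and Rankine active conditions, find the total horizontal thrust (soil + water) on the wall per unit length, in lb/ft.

4600 lb/ft

K_a = tan²(45° − φ/2) = 0.3123.
γ' = 122.6 − 62.4 = 60.20 pcf. h₂ = H − d_w = 4.9 ft.
σ'_h: at surface K_a·q = 361.1; at WT K_a(q+γd_w) = 462.9; at base K_a(q+γd_w+γ'h₂) = 555.0 psf.
P₁ = ½(361.1+462.9)×3.3 = 1360; P₂ = ½(462.9+555.0)×4.9 = 2494; P_w = ½γ_w h₂² = 749.1.
Total = 1360+2494+749.1 = 4603 lb/ft.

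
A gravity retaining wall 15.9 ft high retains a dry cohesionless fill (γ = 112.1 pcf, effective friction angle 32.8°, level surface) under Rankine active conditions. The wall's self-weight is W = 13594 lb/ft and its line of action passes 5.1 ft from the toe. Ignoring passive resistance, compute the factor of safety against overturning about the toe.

K_a = tan²(45° − 32.8°/2) = 0.2973.
P_a = ½K_aγH² = 0.5×0.2973×112.1×15.9² = 4212 lb/ft, acting at H/3 = 5.300 ft above the base.
Overturning moment M_o = P_a × H/3 = 4212 × 5.300 = 22320.
Resisting moment M_r = W × 5.1 = 13594 × 5.1 = 69330.
FS_overturning = M_r/M_o = 69330/22320 = 3.106.

3.11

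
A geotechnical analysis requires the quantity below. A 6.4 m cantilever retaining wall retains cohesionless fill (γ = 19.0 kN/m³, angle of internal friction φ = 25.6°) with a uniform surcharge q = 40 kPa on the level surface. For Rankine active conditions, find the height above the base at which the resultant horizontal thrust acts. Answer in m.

2.56 m

K_a = 0.3966.
Triangular part P₁ = ½K_aγH² = 154.3 at H/3 = 2.133 m; rectangular part P₂ = K_a q H = 101.5 at H/2 = 3.200 m.
ȳ = (P₁·2.133 + P₂·3.200)/(P₁+P₂) = 2.557 m.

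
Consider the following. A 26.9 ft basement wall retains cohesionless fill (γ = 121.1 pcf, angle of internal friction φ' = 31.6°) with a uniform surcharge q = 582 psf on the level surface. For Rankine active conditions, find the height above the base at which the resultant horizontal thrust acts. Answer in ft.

K_a = 0.3123.
Triangular part P₁ = ½K_aγH² = 13690 at H/3 = 8.967 ft; rectangular part P₂ = K_a q H = 4890 at H/2 = 13.45 ft.
ȳ = (P₁·8.967 + P₂·13.45)/(P₁+P₂) = 10.15 ft.

10.1 ft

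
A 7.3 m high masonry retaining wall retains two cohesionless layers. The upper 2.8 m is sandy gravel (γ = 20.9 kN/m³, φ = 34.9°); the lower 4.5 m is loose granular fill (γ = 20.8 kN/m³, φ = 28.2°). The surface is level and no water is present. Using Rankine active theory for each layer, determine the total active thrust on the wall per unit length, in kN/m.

K_a1 = tan²(45°−34.9°/2) = 0.2721; K_a2 = tan²(45°−28.2°/2) = 0.3582.
Layer 1: σ at base = K_a1 γ₁ h₁ = 15.93 kPa; P₁ = ½×15.93×2.8 = 22.30.
Layer 2: σ_v at top = γ₁h₁ = 58.52; σ_h top = K_a2×58.52 = 20.96; σ_h base = K_a2×(58.52+20.8×4.5) = 54.49.
P₂ = ½(20.96+54.49)×4.5 = 169.8. Total P_a = 22.30+169.8 = 192.1 kN/m.

192 kN/m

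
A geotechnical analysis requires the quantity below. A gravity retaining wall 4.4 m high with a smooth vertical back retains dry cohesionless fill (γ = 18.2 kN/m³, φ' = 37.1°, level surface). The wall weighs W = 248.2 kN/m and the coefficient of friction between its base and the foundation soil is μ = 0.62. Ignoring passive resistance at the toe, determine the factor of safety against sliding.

K_a = tan²(45° − 37.1°/2) = 0.2475.
P_a = ½K_aγH² = 0.5×0.2475×18.2×4.4² = 43.60 kN/m, acting at H/3 = 1.467 m above the base.
FS_sliding = μW / P_a = 0.62×248.2 / 43.60 = 3.529.

3.53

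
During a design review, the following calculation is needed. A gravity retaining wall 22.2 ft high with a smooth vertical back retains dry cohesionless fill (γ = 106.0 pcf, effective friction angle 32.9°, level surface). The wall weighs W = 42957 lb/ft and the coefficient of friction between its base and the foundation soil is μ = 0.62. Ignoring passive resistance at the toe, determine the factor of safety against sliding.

K_a = tan²(45° − 32.9°/2) = 0.2960.
P_a = ½K_aγH² = 0.5×0.2960×106.0×22.2² = 7732 lb/ft, acting at H/3 = 7.400 ft above the base.
FS_sliding = μW / P_a = 0.62×42957 / 7732 = 3.444.

3.44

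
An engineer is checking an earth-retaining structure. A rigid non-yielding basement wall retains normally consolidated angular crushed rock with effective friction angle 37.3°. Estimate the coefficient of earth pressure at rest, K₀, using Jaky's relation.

K₀ = 1 − sin φ' = 1 − sin 37.3° = 0.3940.

0.394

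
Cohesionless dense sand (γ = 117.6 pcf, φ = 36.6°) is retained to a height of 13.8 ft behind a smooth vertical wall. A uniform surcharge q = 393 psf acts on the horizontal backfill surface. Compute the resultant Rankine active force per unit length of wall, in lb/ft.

4200 lb/ft

K_a = tan²(45° − φ/2) = 0.2530.
Soil triangle: ½ K_a γ H² = 0.5×0.2530×117.6×13.8² = 2833 lb/ft.
Surcharge rectangle: K_a q H = 0.2530×393×13.8 = 1372 lb/ft.
Total = 2833 + 1372 = 4204 lb/ft.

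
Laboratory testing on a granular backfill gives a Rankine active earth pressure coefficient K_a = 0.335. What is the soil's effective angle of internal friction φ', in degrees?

K_a = tan²(45° − φ/2) ⇒ 45° − φ/2 = arctan(√0.335) = 30.06°.
φ = 2(45° − 30.06°) = 29.88°.

29.9°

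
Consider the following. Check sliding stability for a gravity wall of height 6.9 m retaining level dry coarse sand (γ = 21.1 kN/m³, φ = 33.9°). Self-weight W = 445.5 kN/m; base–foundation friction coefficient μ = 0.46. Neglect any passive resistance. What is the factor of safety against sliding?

K_a = tan²(45° − 33.9°/2) = 0.2839.
P_a = ½K_aγH² = 0.5×0.2839×21.1×6.9² = 142.6 kN/m, acting at H/3 = 2.300 m above the base.
FS_sliding = μW / P_a = 0.46×445.5 / 142.6 = 1.437.

1.44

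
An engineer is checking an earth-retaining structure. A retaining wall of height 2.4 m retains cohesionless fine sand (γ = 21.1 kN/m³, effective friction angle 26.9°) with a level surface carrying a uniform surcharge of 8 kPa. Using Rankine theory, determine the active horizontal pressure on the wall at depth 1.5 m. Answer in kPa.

14.9 kPa

K_a = (1 − sin φ)/(1 + sin φ) = 0.3770.
σ_v = γz + q = 21.1 × 1.5 + 8 = 39.65 kPa.
σ_h = K_a σ_v = 0.3770 × 39.65 = 14.95 kPa.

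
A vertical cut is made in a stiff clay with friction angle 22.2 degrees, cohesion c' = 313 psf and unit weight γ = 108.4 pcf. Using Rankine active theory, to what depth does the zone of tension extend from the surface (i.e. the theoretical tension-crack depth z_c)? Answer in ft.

8.59 ft

K_a = tan²(45° − 22.2°/2) = 0.4515; √K_a = 0.6720.
The active pressure is zero where K_a γ z = 2c√K_a, so z_c = 2c/(γ√K_a) = 2×313/(108.4×0.6720) = 8.594 ft.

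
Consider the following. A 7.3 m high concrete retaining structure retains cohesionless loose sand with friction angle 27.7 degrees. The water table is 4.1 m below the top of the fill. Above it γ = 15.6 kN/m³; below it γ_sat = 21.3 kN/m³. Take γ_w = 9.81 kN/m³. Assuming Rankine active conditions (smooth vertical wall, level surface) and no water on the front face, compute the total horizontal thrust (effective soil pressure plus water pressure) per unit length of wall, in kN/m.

194 kN/m

K_a = tan²(45° − φ/2) = 0.3653.
γ' = 21.3 − 9.81 = 11.49 kN/m³. Depth below WT = 3.2 m.
σ'_h at WT = K_a γ d_w = 23.37 kPa; at base = 23.37 + K_a γ' × 3.2 = 36.80 kPa.
P₁ (0–4.1 m) = ½×23.37×4.1 = 47.90. P₂ (4.1–7.3 m) = ½(23.37+36.80)×3.2 = 96.27.
P_w = ½ γ_w h₂² = 0.5×9.81×3.2² = 50.23. Total = 47.90+96.27+50.23 = 194.4 kN/m.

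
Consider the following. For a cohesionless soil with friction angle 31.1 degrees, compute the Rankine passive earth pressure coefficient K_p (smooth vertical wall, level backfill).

3.14

K_p = (1 + sin φ)/(1 − sin φ) = tan²(45° + 31.1°/2) = 3.137.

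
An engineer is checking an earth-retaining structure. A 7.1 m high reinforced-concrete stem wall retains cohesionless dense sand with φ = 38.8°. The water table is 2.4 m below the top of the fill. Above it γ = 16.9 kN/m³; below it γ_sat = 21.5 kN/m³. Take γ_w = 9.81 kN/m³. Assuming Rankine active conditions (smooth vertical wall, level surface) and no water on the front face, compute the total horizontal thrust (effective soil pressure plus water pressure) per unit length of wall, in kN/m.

193 kN/m

K_a = tan²(45° − φ/2) = 0.2296.
γ' = 21.5 − 9.81 = 11.69 kN/m³. Depth below WT = 4.7 m.
σ'_h at WT = K_a γ d_w = 9.311 kPa; at base = 9.311 + K_a γ' × 4.7 = 21.92 kPa.
P₁ (0–2.4 m) = ½×9.311×2.4 = 11.17. P₂ (2.4–7.1 m) = ½(9.311+21.92)×4.7 = 73.40.
P_w = ½ γ_w h₂² = 0.5×9.81×4.7² = 108.4. Total = 11.17+73.40+108.4 = 192.9 kN/m.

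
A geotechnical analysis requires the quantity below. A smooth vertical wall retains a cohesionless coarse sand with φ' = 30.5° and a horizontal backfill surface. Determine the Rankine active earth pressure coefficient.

0.327

K_a = tan²(45° − φ/2) = tan²(29.75°) = 0.3267.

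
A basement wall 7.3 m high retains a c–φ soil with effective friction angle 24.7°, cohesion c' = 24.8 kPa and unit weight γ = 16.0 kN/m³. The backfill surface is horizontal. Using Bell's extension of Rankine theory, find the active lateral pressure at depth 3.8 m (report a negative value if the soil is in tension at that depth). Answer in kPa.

K_a = (1 − sin φ)/(1 + sin φ) = 0.4106.
σ_a = K_a γ z − 2c√K_a = 0.4106×16.0×3.8 − 2×24.8×0.6408 = -6.819 kPa.

-6.82 kPa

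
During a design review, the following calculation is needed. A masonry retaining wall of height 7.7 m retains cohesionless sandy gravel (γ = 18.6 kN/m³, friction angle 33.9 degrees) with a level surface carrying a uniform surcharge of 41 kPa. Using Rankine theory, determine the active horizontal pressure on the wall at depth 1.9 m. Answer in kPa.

21.7 kPa

K_a = (1 − sin φ)/(1 + sin φ) = 0.2839.
σ_v = γz + q = 18.6 × 1.9 + 41 = 76.34 kPa.
σ_h = K_a σ_v = 0.2839 × 76.34 = 21.67 kPa.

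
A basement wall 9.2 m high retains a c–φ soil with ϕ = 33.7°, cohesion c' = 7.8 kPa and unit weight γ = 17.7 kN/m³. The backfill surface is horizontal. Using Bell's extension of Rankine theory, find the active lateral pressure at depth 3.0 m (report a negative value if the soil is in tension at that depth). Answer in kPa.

K_a = (1 − sin φ)/(1 + sin φ) = 0.2863.
σ_a = K_a γ z − 2c√K_a = 0.2863×17.7×3.0 − 2×7.8×0.5351 = 6.856 kPa.

6.86 kPa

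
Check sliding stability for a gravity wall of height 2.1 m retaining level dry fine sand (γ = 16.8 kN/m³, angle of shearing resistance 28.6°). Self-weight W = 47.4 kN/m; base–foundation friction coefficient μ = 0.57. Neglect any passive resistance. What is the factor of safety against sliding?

2.07

K_a = tan²(45° − 28.6°/2) = 0.3525.
P_a = ½K_aγH² = 0.5×0.3525×16.8×2.1² = 13.06 kN/m, acting at H/3 = 0.7000 m above the base.
FS_sliding = μW / P_a = 0.57×47.4 / 13.06 = 2.069.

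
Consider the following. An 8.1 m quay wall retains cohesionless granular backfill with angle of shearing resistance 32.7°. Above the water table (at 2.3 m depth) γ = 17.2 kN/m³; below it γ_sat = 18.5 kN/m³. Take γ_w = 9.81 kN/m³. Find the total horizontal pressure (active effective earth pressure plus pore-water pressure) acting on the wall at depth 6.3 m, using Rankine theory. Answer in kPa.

K_a = (1 − sin φ)/(1 + sin φ) = 0.2985.
γ' = 18.5 − 9.81 = 8.690 kN/m³.
Effective vertical stress at 6.3 m: σ'_v = 17.2×2.3 + 8.690×4.00 = 74.32 kPa.
σ'_h = K_a σ'_v = 0.2985 × 74.32 = 22.18 kPa; u = γ_w × 4.00 = 39.24 kPa.
Total σ_h = 22.18 + 39.24 = 61.42 kPa.

61.4 kPa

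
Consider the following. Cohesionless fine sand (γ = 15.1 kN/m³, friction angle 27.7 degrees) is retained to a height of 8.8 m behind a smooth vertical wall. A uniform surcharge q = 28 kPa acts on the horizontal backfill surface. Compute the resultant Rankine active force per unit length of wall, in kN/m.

K_a = tan²(45° − φ/2) = 0.3653.
Soil triangle: ½ K_a γ H² = 0.5×0.3653×15.1×8.8² = 213.6 kN/m.
Surcharge rectangle: K_a q H = 0.3653×28×8.8 = 90.02 kN/m.
Total = 213.6 + 90.02 = 303.6 kN/m.

304 kN/m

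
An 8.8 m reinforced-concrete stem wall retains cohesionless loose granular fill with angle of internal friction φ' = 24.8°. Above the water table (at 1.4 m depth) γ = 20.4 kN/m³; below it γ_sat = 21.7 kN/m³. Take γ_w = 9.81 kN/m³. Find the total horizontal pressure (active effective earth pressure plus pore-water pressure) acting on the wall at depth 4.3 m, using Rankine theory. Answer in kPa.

K_a = (1 − sin φ)/(1 + sin φ) = 0.4090.
γ' = 21.7 − 9.81 = 11.89 kN/m³.
Effective vertical stress at 4.3 m: σ'_v = 20.4×1.4 + 11.89×2.90 = 63.04 kPa.
σ'_h = K_a σ'_v = 0.4090 × 63.04 = 25.78 kPa; u = γ_w × 2.90 = 28.45 kPa.
Total σ_h = 25.78 + 28.45 = 54.23 kPa.

54.2 kPa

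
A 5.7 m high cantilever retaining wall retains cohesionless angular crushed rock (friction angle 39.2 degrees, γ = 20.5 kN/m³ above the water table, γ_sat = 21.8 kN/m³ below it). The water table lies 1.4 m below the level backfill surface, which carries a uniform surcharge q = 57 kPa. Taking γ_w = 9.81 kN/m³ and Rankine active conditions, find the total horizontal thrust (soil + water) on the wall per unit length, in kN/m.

221 kN/m

K_a = tan²(45° − φ/2) = 0.2255.
γ' = 21.8 − 9.81 = 11.99 kN/m³. h₂ = H − d_w = 4.3 m.
σ'_h: at surface K_a·q = 12.85; at WT K_a(q+γd_w) = 19.32; at base K_a(q+γd_w+γ'h₂) = 30.95 kPa.
P₁ = ½(12.85+19.32)×1.4 = 22.52; P₂ = ½(19.32+30.95)×4.3 = 108.1; P_w = ½γ_w h₂² = 90.69.
Total = 22.52+108.1+90.69 = 221.3 kN/m.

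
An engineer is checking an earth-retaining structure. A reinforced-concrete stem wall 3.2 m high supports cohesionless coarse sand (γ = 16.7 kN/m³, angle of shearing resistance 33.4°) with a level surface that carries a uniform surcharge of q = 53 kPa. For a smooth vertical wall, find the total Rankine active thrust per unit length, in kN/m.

74.0 kN/m

K_a = tan²(45° − φ/2) = 0.2899.
Soil triangle: ½ K_a γ H² = 0.5×0.2899×16.7×3.2² = 24.79 kN/m.
Surcharge rectangle: K_a q H = 0.2899×53×3.2 = 49.17 kN/m.
Total = 24.79 + 49.17 = 73.96 kN/m.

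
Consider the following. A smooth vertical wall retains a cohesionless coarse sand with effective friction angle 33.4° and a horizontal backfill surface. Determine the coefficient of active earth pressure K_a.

K_a = tan²(45° − φ/2) = tan²(28.30°) = 0.2899.

0.290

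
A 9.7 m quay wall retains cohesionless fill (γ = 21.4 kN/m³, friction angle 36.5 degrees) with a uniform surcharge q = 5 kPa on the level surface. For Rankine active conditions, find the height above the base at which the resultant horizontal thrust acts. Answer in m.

3.31 m

K_a = 0.2541.
Triangular part P₁ = ½K_aγH² = 255.8 at H/3 = 3.233 m; rectangular part P₂ = K_a q H = 12.32 at H/2 = 4.850 m.
ȳ = (P₁·3.233 + P₂·4.850)/(P₁+P₂) = 3.308 m.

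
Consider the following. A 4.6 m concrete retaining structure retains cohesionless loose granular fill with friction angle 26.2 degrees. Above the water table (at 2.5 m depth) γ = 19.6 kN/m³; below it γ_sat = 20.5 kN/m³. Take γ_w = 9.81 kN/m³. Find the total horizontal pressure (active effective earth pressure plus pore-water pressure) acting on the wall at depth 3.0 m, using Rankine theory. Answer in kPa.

26.0 kPa

K_a = (1 − sin φ)/(1 + sin φ) = 0.3874.
γ' = 20.5 − 9.81 = 10.69 kN/m³.
Effective vertical stress at 3.0 m: σ'_v = 19.6×2.5 + 10.69×0.500 = 54.34 kPa.
σ'_h = K_a σ'_v = 0.3874 × 54.34 = 21.06 kPa; u = γ_w × 0.500 = 4.905 kPa.
Total σ_h = 21.06 + 4.905 = 25.96 kPa.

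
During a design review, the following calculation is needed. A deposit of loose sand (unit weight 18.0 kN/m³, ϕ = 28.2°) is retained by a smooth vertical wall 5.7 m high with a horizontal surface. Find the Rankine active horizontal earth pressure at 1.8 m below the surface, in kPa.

K_a = (1 − sin φ)/(1 + sin φ) = 0.3582.
σ_h = K_a γ z = 0.3582 × 18.0 × 1.8 = 11.61 kPa.

11.6 kPa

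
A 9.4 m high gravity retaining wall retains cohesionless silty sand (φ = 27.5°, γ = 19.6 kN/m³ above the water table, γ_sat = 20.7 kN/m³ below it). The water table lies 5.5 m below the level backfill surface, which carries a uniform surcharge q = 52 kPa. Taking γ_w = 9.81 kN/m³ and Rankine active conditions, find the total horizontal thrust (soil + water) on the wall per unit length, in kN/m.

549 kN/m

K_a = tan²(45° − φ/2) = 0.3682.
γ' = 20.7 − 9.81 = 10.89 kN/m³. h₂ = H − d_w = 3.9 m.
σ'_h: at surface K_a·q = 19.15; at WT K_a(q+γd_w) = 58.84; at base K_a(q+γd_w+γ'h₂) = 74.48 kPa.
P₁ = ½(19.15+58.84)×5.5 = 214.5; P₂ = ½(58.84+74.48)×3.9 = 260.0; P_w = ½γ_w h₂² = 74.61.
Total = 214.5+260.0+74.61 = 549.1 kN/m.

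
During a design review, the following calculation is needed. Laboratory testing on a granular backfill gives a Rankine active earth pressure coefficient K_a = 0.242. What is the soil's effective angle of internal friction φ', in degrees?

37.6°

K_a = tan²(45° − φ/2) ⇒ 45° − φ/2 = arctan(√0.242) = 26.19°.
φ = 2(45° − 26.19°) = 37.61°.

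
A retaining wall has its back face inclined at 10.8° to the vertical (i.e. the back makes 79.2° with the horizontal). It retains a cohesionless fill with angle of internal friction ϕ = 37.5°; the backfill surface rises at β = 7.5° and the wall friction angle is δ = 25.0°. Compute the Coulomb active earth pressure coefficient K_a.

K_a = sin²(α+φ) / [sin²α · sin(α−δ) · (1 + √{sin(φ+δ)sin(φ−β) / (sin(α−δ)sin(α+β))})²].
With α = 79.2°, φ = 37.5°, δ = 25.0°, β = 7.5°: K_a = 0.3368.

0.337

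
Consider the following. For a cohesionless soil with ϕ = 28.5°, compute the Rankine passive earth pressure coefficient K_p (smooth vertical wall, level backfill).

2.83

K_p = (1 + sin φ)/(1 − sin φ) = tan²(45° + 28.5°/2) = 2.825.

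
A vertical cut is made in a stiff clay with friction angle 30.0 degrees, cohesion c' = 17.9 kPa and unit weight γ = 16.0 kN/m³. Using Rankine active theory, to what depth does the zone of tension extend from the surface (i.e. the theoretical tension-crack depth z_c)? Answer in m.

3.88 m

K_a = tan²(45° − 30.0°/2) = 0.3333; √K_a = 0.5774.
The active pressure is zero where K_a γ z = 2c√K_a, so z_c = 2c/(γ√K_a) = 2×17.9/(16.0×0.5774) = 3.875 m.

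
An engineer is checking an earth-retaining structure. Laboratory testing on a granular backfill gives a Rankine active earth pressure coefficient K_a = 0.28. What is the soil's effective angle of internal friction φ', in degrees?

34.2°

K_a = tan²(45° − φ/2) ⇒ 45° − φ/2 = arctan(√0.28) = 27.89°.
φ = 2(45° − 27.89°) = 34.23°.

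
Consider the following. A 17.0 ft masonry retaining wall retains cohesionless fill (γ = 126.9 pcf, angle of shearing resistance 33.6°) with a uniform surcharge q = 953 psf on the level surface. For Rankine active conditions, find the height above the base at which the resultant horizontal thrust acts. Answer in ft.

K_a = 0.2875.
Triangular part P₁ = ½K_aγH² = 5272 at H/3 = 5.667 ft; rectangular part P₂ = K_a q H = 4658 at H/2 = 8.500 ft.
ȳ = (P₁·5.667 + P₂·8.500)/(P₁+P₂) = 6.996 ft.

7.00 ft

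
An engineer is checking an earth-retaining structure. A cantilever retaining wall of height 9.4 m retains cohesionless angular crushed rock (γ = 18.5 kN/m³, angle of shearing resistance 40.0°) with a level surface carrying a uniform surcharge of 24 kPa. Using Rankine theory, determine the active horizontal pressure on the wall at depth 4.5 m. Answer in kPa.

23.3 kPa

K_a = (1 − sin φ)/(1 + sin φ) = 0.2174.
σ_v = γz + q = 18.5 × 4.5 + 24 = 107.2 kPa.
σ_h = K_a σ_v = 0.2174 × 107.2 = 23.32 kPa.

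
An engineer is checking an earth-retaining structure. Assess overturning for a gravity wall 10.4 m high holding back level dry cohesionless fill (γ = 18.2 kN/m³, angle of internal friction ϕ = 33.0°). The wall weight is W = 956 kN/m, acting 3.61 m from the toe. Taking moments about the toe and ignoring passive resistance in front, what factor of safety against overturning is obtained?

K_a = tan²(45° − 33.0°/2) = 0.2948.
P_a = ½K_aγH² = 0.5×0.2948×18.2×10.4² = 290.2 kN/m, acting at H/3 = 3.467 m above the base.
Overturning moment M_o = P_a × H/3 = 290.2 × 3.467 = 1006.
Resisting moment M_r = W × 3.61 = 956 × 3.61 = 3451.
FS_overturning = M_r/M_o = 3451/1006 = 3.431.

3.43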